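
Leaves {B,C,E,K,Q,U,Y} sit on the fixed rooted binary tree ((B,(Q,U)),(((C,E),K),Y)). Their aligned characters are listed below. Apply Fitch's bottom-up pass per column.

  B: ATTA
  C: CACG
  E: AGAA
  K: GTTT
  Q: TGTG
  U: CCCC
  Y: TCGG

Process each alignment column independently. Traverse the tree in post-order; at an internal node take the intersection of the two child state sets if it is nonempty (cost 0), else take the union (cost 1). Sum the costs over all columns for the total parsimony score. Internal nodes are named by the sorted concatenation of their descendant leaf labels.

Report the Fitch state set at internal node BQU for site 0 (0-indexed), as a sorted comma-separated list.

QU@0: {T} ∪ {C} = {C,T} (union, +1)
BQU@0: {A} ∪ {C,T} = {A,C,T} (union, +1)
CE@0: {C} ∪ {A} = {A,C} (union, +1)
CEK@0: {A,C} ∪ {G} = {A,C,G} (union, +1)
CEKY@0: {A,C,G} ∪ {T} = {A,C,G,T} (union, +1)
BCEKQUY@0: {A,C,T} ∩ {A,C,G,T} = {A,C,T} (intersection, +0)
QU@1: {G} ∪ {C} = {C,G} (union, +1)
BQU@1: {T} ∪ {C,G} = {C,G,T} (union, +1)
CE@1: {A} ∪ {G} = {A,G} (union, +1)
CEK@1: {A,G} ∪ {T} = {A,G,T} (union, +1)
CEKY@1: {A,G,T} ∪ {C} = {A,C,G,T} (union, +1)
BCEKQUY@1: {C,G,T} ∩ {A,C,G,T} = {C,G,T} (intersection, +0)
QU@2: {T} ∪ {C} = {C,T} (union, +1)
BQU@2: {T} ∩ {C,T} = {T} (intersection, +0)
CE@2: {C} ∪ {A} = {A,C} (union, +1)
CEK@2: {A,C} ∪ {T} = {A,C,T} (union, +1)
CEKY@2: {A,C,T} ∪ {G} = {A,C,G,T} (union, +1)
BCEKQUY@2: {T} ∩ {A,C,G,T} = {T} (intersection, +0)
QU@3: {G} ∪ {C} = {C,G} (union, +1)
BQU@3: {A} ∪ {C,G} = {A,C,G} (union, +1)
CE@3: {G} ∪ {A} = {A,G} (union, +1)
CEK@3: {A,G} ∪ {T} = {A,G,T} (union, +1)
CEKY@3: {A,G,T} ∩ {G} = {G} (intersection, +0)
BCEKQUY@3: {A,C,G} ∩ {G} = {G} (intersection, +0)
per-site changes: [5, 5, 4, 4]; total = 18

A,C,T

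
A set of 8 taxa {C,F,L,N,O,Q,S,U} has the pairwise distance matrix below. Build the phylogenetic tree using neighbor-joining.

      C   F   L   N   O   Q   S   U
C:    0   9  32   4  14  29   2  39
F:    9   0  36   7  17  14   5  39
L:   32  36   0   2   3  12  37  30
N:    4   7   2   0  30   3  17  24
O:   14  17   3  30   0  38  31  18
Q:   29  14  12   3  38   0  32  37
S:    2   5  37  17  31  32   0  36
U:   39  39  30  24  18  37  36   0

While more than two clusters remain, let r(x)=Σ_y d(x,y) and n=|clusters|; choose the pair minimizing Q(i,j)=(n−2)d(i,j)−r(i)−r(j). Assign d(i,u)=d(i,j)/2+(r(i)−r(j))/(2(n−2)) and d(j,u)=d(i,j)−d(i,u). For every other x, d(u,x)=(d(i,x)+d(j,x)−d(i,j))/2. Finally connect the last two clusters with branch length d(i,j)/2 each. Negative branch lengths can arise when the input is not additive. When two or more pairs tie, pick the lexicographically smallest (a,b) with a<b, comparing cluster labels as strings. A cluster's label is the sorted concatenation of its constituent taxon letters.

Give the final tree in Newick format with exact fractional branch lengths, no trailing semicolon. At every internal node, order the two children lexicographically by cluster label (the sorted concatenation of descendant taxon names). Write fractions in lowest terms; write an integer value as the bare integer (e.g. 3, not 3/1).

step 1: merge (L,O) at d=3, Q=-285; branch lengths L→19/12, O→17/12; new cluster LO
  updated: d(C,LO)=43/2, d(F,LO)=25, d(LO,N)=29/2, d(LO,Q)=47/2, d(LO,S)=65/2, d(LO,U)=45/2
step 2: merge (LO,U) at d=45/2, Q=-449/2; branch lengths LO→109/20, U→341/20; new cluster LOU
  updated: d(C,LOU)=19, d(F,LOU)=83/4, d(LOU,N)=8, d(LOU,Q)=19, d(LOU,S)=23
step 3: merge (C,S) at d=2, Q=-134; branch lengths C→-1, S→3; new cluster CS
  updated: d(CS,F)=6, d(CS,LOU)=20, d(CS,N)=19/2, d(CS,Q)=59/2
step 4: merge (CS,F) at d=6, Q=-379/4; branch lengths CS→47/8, F→1/8; new cluster CFS
  updated: d(CFS,LOU)=139/8, d(CFS,N)=21/4, d(CFS,Q)=75/4
step 5: merge (CFS,LOU) at d=139/8, Q=-51; branch lengths CFS→127/16, LOU→151/16; new cluster CFLOSU
  updated: d(CFLOSU,N)=-33/16, d(CFLOSU,Q)=163/16
step 6: merge (CFLOSU,N) at d=-33/16, Q=-89/8; branch lengths CFLOSU→41/16, N→-37/8; new cluster CFLNOSU
  updated: d(CFLNOSU,Q)=61/8
step 7: merge (CFLNOSU,Q) at d=61/8; branch lengths CFLNOSU→61/16, Q→61/16; new cluster CFLNOQSU
final tree: (((((C:-1,S:3):47/8,F:1/8):127/16,((L:19/12,O:17/12):109/20,U:341/20):151/16):41/16,N:-37/8):61/16,Q:61/16)
total length: 903/16

(((((C:-1,S:3):47/8,F:1/8):127/16,((L:19/12,O:17/12):109/20,U:341/20):151/16):41/16,N:-37/8):61/16,Q:61/16)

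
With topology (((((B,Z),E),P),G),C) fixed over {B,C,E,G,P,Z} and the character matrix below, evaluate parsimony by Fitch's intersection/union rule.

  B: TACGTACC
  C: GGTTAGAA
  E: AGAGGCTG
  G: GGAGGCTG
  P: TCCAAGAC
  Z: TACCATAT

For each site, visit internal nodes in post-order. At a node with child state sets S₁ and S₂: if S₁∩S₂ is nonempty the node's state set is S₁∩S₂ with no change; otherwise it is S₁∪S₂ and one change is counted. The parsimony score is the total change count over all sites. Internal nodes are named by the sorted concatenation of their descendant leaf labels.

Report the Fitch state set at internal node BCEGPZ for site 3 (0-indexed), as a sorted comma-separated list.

G,T

site 0, node BZ: B={T} ∩ Z={T} → {T} (+0)
site 0, node BEZ: BZ={T} ∪ E={A} → {A,T} (+1)
site 0, node BEPZ: BEZ={A,T} ∩ P={T} → {T} (+0)
site 0, node BEGPZ: BEPZ={T} ∪ G={G} → {G,T} (+1)
site 0, node BCEGPZ: BEGPZ={G,T} ∩ C={G} → {G} (+0)
site 1, node BZ: B={A} ∩ Z={A} → {A} (+0)
site 1, node BEZ: BZ={A} ∪ E={G} → {A,G} (+1)
site 1, node BEPZ: BEZ={A,G} ∪ P={C} → {A,C,G} (+1)
site 1, node BEGPZ: BEPZ={A,C,G} ∩ G={G} → {G} (+0)
site 1, node BCEGPZ: BEGPZ={G} ∩ C={G} → {G} (+0)
site 2, node BZ: B={C} ∩ Z={C} → {C} (+0)
site 2, node BEZ: BZ={C} ∪ E={A} → {A,C} (+1)
site 2, node BEPZ: BEZ={A,C} ∩ P={C} → {C} (+0)
site 2, node BEGPZ: BEPZ={C} ∪ G={A} → {A,C} (+1)
site 2, node BCEGPZ: BEGPZ={A,C} ∪ C={T} → {A,C,T} (+1)
site 3, node BZ: B={G} ∪ Z={C} → {C,G} (+1)
site 3, node BEZ: BZ={C,G} ∩ E={G} → {G} (+0)
site 3, node BEPZ: BEZ={G} ∪ P={A} → {A,G} (+1)
site 3, node BEGPZ: BEPZ={A,G} ∩ G={G} → {G} (+0)
site 3, node BCEGPZ: BEGPZ={G} ∪ C={T} → {G,T} (+1)
site 4, node BZ: B={T} ∪ Z={A} → {A,T} (+1)
site 4, node BEZ: BZ={A,T} ∪ E={G} → {A,G,T} (+1)
site 4, node BEPZ: BEZ={A,G,T} ∩ P={A} → {A} (+0)
site 4, node BEGPZ: BEPZ={A} ∪ G={G} → {A,G} (+1)
site 4, node BCEGPZ: BEGPZ={A,G} ∩ C={A} → {A} (+0)
site 5, node BZ: B={A} ∪ Z={T} → {A,T} (+1)
site 5, node BEZ: BZ={A,T} ∪ E={C} → {A,C,T} (+1)
site 5, node BEPZ: BEZ={A,C,T} ∪ P={G} → {A,C,G,T} (+1)
site 5, node BEGPZ: BEPZ={A,C,G,T} ∩ G={C} → {C} (+0)
site 5, node BCEGPZ: BEGPZ={C} ∪ C={G} → {C,G} (+1)
site 6, node BZ: B={C} ∪ Z={A} → {A,C} (+1)
site 6, node BEZ: BZ={A,C} ∪ E={T} → {A,C,T} (+1)
site 6, node BEPZ: BEZ={A,C,T} ∩ P={A} → {A} (+0)
site 6, node BEGPZ: BEPZ={A} ∪ G={T} → {A,T} (+1)
site 6, node BCEGPZ: BEGPZ={A,T} ∩ C={A} → {A} (+0)
site 7, node BZ: B={C} ∪ Z={T} → {C,T} (+1)
site 7, node BEZ: BZ={C,T} ∪ E={G} → {C,G,T} (+1)
site 7, node BEPZ: BEZ={C,G,T} ∩ P={C} → {C} (+0)
site 7, node BEGPZ: BEPZ={C} ∪ G={G} → {C,G} (+1)
site 7, node BCEGPZ: BEGPZ={C,G} ∪ C={A} → {A,C,G} (+1)
per-site changes: [2, 2, 3, 3, 3, 4, 3, 4]; total = 24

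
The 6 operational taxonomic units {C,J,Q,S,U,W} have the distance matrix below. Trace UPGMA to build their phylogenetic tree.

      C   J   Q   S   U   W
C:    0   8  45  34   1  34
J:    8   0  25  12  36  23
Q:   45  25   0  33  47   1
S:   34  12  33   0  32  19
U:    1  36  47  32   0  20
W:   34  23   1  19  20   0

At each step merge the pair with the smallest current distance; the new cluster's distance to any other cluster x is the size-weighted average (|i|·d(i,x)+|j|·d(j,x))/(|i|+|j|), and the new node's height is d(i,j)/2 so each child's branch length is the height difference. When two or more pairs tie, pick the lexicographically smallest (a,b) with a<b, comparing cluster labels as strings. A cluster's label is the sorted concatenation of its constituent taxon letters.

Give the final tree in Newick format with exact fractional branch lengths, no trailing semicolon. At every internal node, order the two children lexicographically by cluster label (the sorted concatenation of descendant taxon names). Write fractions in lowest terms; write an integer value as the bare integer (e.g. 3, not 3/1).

iteration 1: select C,U (d=1); attach at lengths (1/2, 1/2); label the merged cluster CU
  updated: d(CU,J)=22, d(CU,Q)=46, d(CU,S)=33, d(CU,W)=27
iteration 2: select Q,W (d=1); attach at lengths (1/2, 1/2); label the merged cluster QW
  updated: d(CU,QW)=73/2, d(J,QW)=24, d(QW,S)=26
iteration 3: select J,S (d=12); attach at lengths (6, 6); label the merged cluster JS
  updated: d(CU,JS)=55/2, d(JS,QW)=25
iteration 4: select JS,QW (d=25); attach at lengths (13/2, 12); label the merged cluster JQSW
  updated: d(CU,JQSW)=32
iteration 5: select CU,JQSW (d=32); attach at lengths (31/2, 7/2); label the merged cluster CJQSUW
final tree: ((C:1/2,U:1/2):31/2,((J:6,S:6):13/2,(Q:1/2,W:1/2):12):7/2)
total length: 103/2

((C:1/2,U:1/2):31/2,((J:6,S:6):13/2,(Q:1/2,W:1/2):12):7/2)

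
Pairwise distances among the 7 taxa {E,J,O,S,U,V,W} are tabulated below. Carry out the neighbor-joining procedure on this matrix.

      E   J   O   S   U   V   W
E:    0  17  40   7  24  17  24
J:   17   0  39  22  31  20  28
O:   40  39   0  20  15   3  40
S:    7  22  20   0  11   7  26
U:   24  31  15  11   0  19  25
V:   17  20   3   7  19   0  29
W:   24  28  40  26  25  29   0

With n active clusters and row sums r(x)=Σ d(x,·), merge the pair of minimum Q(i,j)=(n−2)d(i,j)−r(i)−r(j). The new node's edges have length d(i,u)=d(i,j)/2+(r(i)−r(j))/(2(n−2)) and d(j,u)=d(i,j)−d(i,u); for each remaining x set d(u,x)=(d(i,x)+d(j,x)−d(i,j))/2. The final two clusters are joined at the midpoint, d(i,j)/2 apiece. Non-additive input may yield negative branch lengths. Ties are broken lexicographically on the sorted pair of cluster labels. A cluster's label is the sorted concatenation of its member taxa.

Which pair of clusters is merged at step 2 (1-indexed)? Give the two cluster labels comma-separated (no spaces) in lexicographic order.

OV,U

iteration 1: select O,V (d=3, Q=-237); attach at lengths (77/10, -47/10); label the merged cluster OV
  updated: d(E,OV)=27, d(J,OV)=28, d(OV,S)=12, d(OV,U)=31/2, d(OV,W)=33
iteration 2: select OV,U (d=31/2, Q=-160); attach at lengths (71/8, 53/8); label the merged cluster OUV
  updated: d(E,OUV)=71/4, d(J,OUV)=87/4, d(OUV,S)=15/4, d(OUV,W)=85/4
iteration 3: select OUV,S (d=15/4, Q=-112); attach at lengths (17/6, 11/12); label the merged cluster OSUV
  updated: d(E,OSUV)=21/2, d(J,OSUV)=20, d(OSUV,W)=87/4
iteration 4: select E,OSUV (d=21/2, Q=-331/4); attach at lengths (81/16, 87/16); label the merged cluster EOSUV
  updated: d(EOSUV,J)=53/4, d(EOSUV,W)=141/8
iteration 5: select EOSUV,J (d=53/4, Q=-471/8); attach at lengths (23/16, 189/16); label the merged cluster EJOSUV
  updated: d(EJOSUV,W)=259/16
iteration 6: select EJOSUV,W (d=259/16); attach at lengths (259/32, 259/32); label the merged cluster EJOSUVW
final tree: (((E:81/16,(((O:77/10,V:-47/10):71/8,U:53/8):17/6,S:11/12):87/16):23/16,J:189/16):259/32,W:259/32)
total length: 995/16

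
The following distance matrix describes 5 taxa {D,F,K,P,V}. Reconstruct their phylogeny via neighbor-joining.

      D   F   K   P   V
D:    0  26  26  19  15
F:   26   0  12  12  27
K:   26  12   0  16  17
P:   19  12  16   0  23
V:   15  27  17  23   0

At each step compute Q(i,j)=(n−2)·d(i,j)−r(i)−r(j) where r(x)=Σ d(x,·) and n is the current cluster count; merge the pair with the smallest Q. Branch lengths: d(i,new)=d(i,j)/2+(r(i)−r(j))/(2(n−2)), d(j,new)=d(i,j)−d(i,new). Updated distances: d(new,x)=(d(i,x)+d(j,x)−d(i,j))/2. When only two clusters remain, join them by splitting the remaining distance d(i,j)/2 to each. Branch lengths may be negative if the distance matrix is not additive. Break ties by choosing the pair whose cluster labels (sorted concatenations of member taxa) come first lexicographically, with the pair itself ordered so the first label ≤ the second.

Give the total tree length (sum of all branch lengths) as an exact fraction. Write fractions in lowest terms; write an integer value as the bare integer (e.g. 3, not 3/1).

43

step 1: merge (D,V) at d=15, Q=-123; branch lengths D→49/6, V→41/6; new cluster DV
  updated: d(DV,F)=19, d(DV,K)=14, d(DV,P)=27/2
step 2: merge (DV,P) at d=27/2, Q=-61; branch lengths DV→8, P→11/2; new cluster DPV
  updated: d(DPV,F)=35/4, d(DPV,K)=33/4
step 3: merge (DPV,F) at d=35/4, Q=-29; branch lengths DPV→5/2, F→25/4; new cluster DFPV
  updated: d(DFPV,K)=23/4
step 4: merge (DFPV,K) at d=23/4; branch lengths DFPV→23/8, K→23/8; new cluster DFKPV
final tree: ((((D:49/6,V:41/6):8,P:11/2):5/2,F:25/4):23/8,K:23/8)
total length: 43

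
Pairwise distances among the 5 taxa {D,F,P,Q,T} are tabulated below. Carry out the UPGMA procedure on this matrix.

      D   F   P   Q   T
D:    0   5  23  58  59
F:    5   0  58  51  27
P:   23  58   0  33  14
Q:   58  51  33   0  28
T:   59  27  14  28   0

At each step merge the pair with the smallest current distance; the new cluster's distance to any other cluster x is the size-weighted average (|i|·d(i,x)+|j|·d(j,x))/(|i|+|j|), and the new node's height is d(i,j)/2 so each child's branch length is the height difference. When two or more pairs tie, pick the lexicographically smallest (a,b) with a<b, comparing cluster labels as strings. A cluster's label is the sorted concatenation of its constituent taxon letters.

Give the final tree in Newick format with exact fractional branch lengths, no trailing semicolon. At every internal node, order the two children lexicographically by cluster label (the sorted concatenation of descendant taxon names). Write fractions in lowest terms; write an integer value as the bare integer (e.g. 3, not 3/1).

step 1: merge (D,F) at d=5; branch lengths D→5/2, F→5/2; new cluster DF
  updated: d(DF,P)=81/2, d(DF,Q)=109/2, d(DF,T)=43
step 2: merge (P,T) at d=14; branch lengths P→7, T→7; new cluster PT
  updated: d(DF,PT)=167/4, d(PT,Q)=61/2
step 3: merge (PT,Q) at d=61/2; branch lengths PT→33/4, Q→61/4; new cluster PQT
  updated: d(DF,PQT)=46
step 4: merge (DF,PQT) at d=46; branch lengths DF→41/2, PQT→31/4; new cluster DFPQT
final tree: ((D:5/2,F:5/2):41/2,((P:7,T:7):33/4,Q:61/4):31/4)
total length: 283/4

((D:5/2,F:5/2):41/2,((P:7,T:7):33/4,Q:61/4):31/4)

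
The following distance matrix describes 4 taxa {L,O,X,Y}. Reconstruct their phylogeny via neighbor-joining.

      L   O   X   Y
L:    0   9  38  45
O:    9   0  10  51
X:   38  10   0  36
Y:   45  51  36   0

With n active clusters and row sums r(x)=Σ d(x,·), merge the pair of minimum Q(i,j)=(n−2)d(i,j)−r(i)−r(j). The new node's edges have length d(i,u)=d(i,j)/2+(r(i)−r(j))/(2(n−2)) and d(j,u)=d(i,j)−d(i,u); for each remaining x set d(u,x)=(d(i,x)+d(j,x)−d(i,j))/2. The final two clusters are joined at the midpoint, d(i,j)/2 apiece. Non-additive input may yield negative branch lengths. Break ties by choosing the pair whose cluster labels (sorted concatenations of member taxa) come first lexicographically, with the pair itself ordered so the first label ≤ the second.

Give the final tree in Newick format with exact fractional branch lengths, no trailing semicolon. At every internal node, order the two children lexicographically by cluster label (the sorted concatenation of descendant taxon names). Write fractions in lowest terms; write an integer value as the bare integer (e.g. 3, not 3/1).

iteration 1: select L,O (d=9, Q=-144); attach at lengths (10, -1); label the merged cluster LO
  updated: d(LO,X)=39/2, d(LO,Y)=87/2
iteration 2: select LO,X (d=39/2, Q=-99); attach at lengths (27/2, 6); label the merged cluster LOX
  updated: d(LOX,Y)=30
iteration 3: select LOX,Y (d=30); attach at lengths (15, 15); label the merged cluster LOXY
final tree: (((L:10,O:-1):27/2,X:6):15,Y:15)
total length: 117/2

(((L:10,O:-1):27/2,X:6):15,Y:15)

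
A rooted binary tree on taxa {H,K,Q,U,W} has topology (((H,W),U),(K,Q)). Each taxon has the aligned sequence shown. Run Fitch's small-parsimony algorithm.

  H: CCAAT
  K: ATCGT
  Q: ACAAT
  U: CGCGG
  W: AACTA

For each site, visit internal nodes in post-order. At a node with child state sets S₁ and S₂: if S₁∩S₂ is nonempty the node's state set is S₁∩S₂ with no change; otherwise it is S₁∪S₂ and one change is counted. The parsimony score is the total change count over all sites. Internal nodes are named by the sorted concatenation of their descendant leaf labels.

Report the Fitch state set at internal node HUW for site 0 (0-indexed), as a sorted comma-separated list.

HW@0: {C} ∪ {A} = {A,C} (union, +1)
HUW@0: {A,C} ∩ {C} = {C} (intersection, +0)
KQ@0: {A} ∩ {A} = {A} (intersection, +0)
HKQUW@0: {C} ∪ {A} = {A,C} (union, +1)
HW@1: {C} ∪ {A} = {A,C} (union, +1)
HUW@1: {A,C} ∪ {G} = {A,C,G} (union, +1)
KQ@1: {T} ∪ {C} = {C,T} (union, +1)
HKQUW@1: {A,C,G} ∩ {C,T} = {C} (intersection, +0)
HW@2: {A} ∪ {C} = {A,C} (union, +1)
HUW@2: {A,C} ∩ {C} = {C} (intersection, +0)
KQ@2: {C} ∪ {A} = {A,C} (union, +1)
HKQUW@2: {C} ∩ {A,C} = {C} (intersection, +0)
HW@3: {A} ∪ {T} = {A,T} (union, +1)
HUW@3: {A,T} ∪ {G} = {A,G,T} (union, +1)
KQ@3: {G} ∪ {A} = {A,G} (union, +1)
HKQUW@3: {A,G,T} ∩ {A,G} = {A,G} (intersection, +0)
HW@4: {T} ∪ {A} = {A,T} (union, +1)
HUW@4: {A,T} ∪ {G} = {A,G,T} (union, +1)
KQ@4: {T} ∩ {T} = {T} (intersection, +0)
HKQUW@4: {A,G,T} ∩ {T} = {T} (intersection, +0)
per-site changes: [2, 3, 2, 3, 2]; total = 12

C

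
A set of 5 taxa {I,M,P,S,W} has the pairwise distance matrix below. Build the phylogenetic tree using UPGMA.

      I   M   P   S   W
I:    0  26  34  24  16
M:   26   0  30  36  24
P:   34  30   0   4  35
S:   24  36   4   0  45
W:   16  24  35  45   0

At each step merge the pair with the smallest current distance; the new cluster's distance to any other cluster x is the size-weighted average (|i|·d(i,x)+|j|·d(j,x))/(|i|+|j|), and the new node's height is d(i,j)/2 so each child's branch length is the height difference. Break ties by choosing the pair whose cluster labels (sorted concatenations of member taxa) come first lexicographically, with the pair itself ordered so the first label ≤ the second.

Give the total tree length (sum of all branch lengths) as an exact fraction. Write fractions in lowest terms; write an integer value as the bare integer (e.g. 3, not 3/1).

1. join P+S (d=4) ⇒ PS; edges |P|=2, |S|=2
  updated: d(I,PS)=29, d(M,PS)=33, d(PS,W)=40
2. join I+W (d=16) ⇒ IW; edges |I|=8, |W|=8
  updated: d(IW,M)=25, d(IW,PS)=69/2
3. join IW+M (d=25) ⇒ IMW; edges |IW|=9/2, |M|=25/2
  updated: d(IMW,PS)=34
4. join IMW+PS (d=34) ⇒ IMPSW; edges |IMW|=9/2, |PS|=15
final tree: (((I:8,W:8):9/2,M:25/2):9/2,(P:2,S:2):15)
total length: 113/2

113/2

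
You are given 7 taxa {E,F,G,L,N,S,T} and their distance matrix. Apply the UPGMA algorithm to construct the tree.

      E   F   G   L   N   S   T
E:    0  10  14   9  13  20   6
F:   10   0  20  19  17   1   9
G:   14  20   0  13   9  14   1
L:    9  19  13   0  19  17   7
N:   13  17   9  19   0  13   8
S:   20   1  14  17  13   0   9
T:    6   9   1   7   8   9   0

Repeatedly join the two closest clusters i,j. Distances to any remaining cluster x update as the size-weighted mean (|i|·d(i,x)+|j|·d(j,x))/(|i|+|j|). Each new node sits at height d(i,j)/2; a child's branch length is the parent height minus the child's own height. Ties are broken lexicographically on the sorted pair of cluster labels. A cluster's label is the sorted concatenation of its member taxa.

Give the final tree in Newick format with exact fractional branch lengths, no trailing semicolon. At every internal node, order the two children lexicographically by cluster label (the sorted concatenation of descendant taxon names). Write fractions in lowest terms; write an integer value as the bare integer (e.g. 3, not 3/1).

(((E:9/2,L:9/2):3/2,((G:1/2,T:1/2):15/4,N:17/4):7/4):7/5,(F:1/2,S:1/2):69/10)

iteration 1: select F,S (d=1); attach at lengths (1/2, 1/2); label the merged cluster FS
  updated: d(E,FS)=15, d(FS,G)=17, d(FS,L)=18, d(FS,N)=15, d(FS,T)=9
iteration 2: select G,T (d=1); attach at lengths (1/2, 1/2); label the merged cluster GT
  updated: d(E,GT)=10, d(FS,GT)=13, d(GT,L)=10, d(GT,N)=17/2
iteration 3: select GT,N (d=17/2); attach at lengths (15/4, 17/4); label the merged cluster GNT
  updated: d(E,GNT)=11, d(FS,GNT)=41/3, d(GNT,L)=13
iteration 4: select E,L (d=9); attach at lengths (9/2, 9/2); label the merged cluster EL
  updated: d(EL,FS)=33/2, d(EL,GNT)=12
iteration 5: select EL,GNT (d=12); attach at lengths (3/2, 7/4); label the merged cluster EGLNT
  updated: d(EGLNT,FS)=74/5
iteration 6: select EGLNT,FS (d=74/5); attach at lengths (7/5, 69/10); label the merged cluster EFGLNST
final tree: (((E:9/2,L:9/2):3/2,((G:1/2,T:1/2):15/4,N:17/4):7/4):7/5,(F:1/2,S:1/2):69/10)
total length: 611/20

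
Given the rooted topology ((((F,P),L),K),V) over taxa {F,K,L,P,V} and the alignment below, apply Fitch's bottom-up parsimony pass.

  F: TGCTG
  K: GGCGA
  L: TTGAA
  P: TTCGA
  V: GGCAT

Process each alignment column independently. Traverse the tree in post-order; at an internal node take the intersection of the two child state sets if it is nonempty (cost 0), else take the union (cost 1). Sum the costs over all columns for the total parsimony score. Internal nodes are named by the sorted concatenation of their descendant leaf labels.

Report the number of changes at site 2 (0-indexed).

1

site 0, node FP: F={T} ∩ P={T} → {T} (+0)
site 0, node FLP: FP={T} ∩ L={T} → {T} (+0)
site 0, node FKLP: FLP={T} ∪ K={G} → {G,T} (+1)
site 0, node FKLPV: FKLP={G,T} ∩ V={G} → {G} (+0)
site 1, node FP: F={G} ∪ P={T} → {G,T} (+1)
site 1, node FLP: FP={G,T} ∩ L={T} → {T} (+0)
site 1, node FKLP: FLP={T} ∪ K={G} → {G,T} (+1)
site 1, node FKLPV: FKLP={G,T} ∩ V={G} → {G} (+0)
site 2, node FP: F={C} ∩ P={C} → {C} (+0)
site 2, node FLP: FP={C} ∪ L={G} → {C,G} (+1)
site 2, node FKLP: FLP={C,G} ∩ K={C} → {C} (+0)
site 2, node FKLPV: FKLP={C} ∩ V={C} → {C} (+0)
site 3, node FP: F={T} ∪ P={G} → {G,T} (+1)
site 3, node FLP: FP={G,T} ∪ L={A} → {A,G,T} (+1)
site 3, node FKLP: FLP={A,G,T} ∩ K={G} → {G} (+0)
site 3, node FKLPV: FKLP={G} ∪ V={A} → {A,G} (+1)
site 4, node FP: F={G} ∪ P={A} → {A,G} (+1)
site 4, node FLP: FP={A,G} ∩ L={A} → {A} (+0)
site 4, node FKLP: FLP={A} ∩ K={A} → {A} (+0)
site 4, node FKLPV: FKLP={A} ∪ V={T} → {A,T} (+1)
per-site changes: [1, 2, 1, 3, 2]; total = 9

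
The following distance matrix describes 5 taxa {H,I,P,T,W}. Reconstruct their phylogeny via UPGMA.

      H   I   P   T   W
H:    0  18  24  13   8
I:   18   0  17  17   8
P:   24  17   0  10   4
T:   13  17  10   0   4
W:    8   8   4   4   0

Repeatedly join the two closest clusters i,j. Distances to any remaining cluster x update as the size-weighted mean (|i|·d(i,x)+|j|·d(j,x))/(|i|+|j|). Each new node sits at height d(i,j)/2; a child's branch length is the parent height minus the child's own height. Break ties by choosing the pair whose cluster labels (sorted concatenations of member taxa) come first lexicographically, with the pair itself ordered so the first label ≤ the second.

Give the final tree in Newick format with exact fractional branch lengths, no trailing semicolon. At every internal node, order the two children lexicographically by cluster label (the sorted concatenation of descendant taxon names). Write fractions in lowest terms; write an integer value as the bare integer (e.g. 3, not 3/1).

iteration 1: select P,W (d=4); attach at lengths (2, 2); label the merged cluster PW
  updated: d(H,PW)=16, d(I,PW)=25/2, d(PW,T)=7
iteration 2: select PW,T (d=7); attach at lengths (3/2, 7/2); label the merged cluster PTW
  updated: d(H,PTW)=15, d(I,PTW)=14
iteration 3: select I,PTW (d=14); attach at lengths (7, 7/2); label the merged cluster IPTW
  updated: d(H,IPTW)=63/4
iteration 4: select H,IPTW (d=63/4); attach at lengths (63/8, 7/8); label the merged cluster HIPTW
final tree: (H:63/8,(I:7,((P:2,W:2):3/2,T:7/2):7/2):7/8)
total length: 113/4

(H:63/8,(I:7,((P:2,W:2):3/2,T:7/2):7/2):7/8)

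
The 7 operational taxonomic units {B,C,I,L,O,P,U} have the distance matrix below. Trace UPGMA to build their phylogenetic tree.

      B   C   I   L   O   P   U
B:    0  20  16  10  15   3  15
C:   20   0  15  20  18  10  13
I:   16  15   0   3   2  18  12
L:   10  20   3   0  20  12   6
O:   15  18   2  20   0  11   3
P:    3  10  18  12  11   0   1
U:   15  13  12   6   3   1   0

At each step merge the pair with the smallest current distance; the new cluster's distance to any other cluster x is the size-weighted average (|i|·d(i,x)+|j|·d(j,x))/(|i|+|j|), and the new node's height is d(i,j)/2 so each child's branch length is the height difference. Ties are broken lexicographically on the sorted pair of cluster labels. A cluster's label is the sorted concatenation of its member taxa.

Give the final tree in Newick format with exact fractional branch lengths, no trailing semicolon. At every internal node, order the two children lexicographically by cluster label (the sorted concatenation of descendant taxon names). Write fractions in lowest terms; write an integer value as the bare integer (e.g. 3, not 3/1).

1. join P+U (d=1) ⇒ PU; edges |P|=1/2, |U|=1/2
  updated: d(B,PU)=9, d(C,PU)=23/2, d(I,PU)=15, d(L,PU)=9, d(O,PU)=7
2. join I+O (d=2) ⇒ IO; edges |I|=1, |O|=1
  updated: d(B,IO)=31/2, d(C,IO)=33/2, d(IO,L)=23/2, d(IO,PU)=11
3. join B+PU (d=9) ⇒ BPU; edges |B|=9/2, |PU|=4
  updated: d(BPU,C)=43/3, d(BPU,IO)=25/2, d(BPU,L)=28/3
4. join BPU+L (d=28/3) ⇒ BLPU; edges |BPU|=1/6, |L|=14/3
  updated: d(BLPU,C)=63/4, d(BLPU,IO)=49/4
5. join BLPU+IO (d=49/4) ⇒ BILOPU; edges |BLPU|=35/24, |IO|=41/8
  updated: d(BILOPU,C)=16
6. join BILOPU+C (d=16) ⇒ BCILOPU; edges |BILOPU|=15/8, |C|=8
final tree: ((((B:9/2,(P:1/2,U:1/2):4):1/6,L:14/3):35/24,(I:1,O:1):41/8):15/8,C:8)
total length: 787/24

((((B:9/2,(P:1/2,U:1/2):4):1/6,L:14/3):35/24,(I:1,O:1):41/8):15/8,C:8)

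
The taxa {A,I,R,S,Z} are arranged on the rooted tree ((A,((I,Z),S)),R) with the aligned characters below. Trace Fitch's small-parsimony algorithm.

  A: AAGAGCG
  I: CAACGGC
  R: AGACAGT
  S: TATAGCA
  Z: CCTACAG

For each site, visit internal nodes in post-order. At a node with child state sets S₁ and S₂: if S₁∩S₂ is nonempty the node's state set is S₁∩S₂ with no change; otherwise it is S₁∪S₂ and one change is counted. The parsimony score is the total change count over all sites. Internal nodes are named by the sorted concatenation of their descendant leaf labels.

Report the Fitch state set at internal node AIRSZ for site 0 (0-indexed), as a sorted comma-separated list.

[col 0] IZ: children I:{C}, Z:{C} ∩→ {C}; cost 0
[col 0] ISZ: children IZ:{C}, S:{T} ∪→ {C,T}; cost 1
[col 0] AISZ: children A:{A}, ISZ:{C,T} ∪→ {A,C,T}; cost 1
[col 0] AIRSZ: children AISZ:{A,C,T}, R:{A} ∩→ {A}; cost 0
[col 1] IZ: children I:{A}, Z:{C} ∪→ {A,C}; cost 1
[col 1] ISZ: children IZ:{A,C}, S:{A} ∩→ {A}; cost 0
[col 1] AISZ: children A:{A}, ISZ:{A} ∩→ {A}; cost 0
[col 1] AIRSZ: children AISZ:{A}, R:{G} ∪→ {A,G}; cost 1
[col 2] IZ: children I:{A}, Z:{T} ∪→ {A,T}; cost 1
[col 2] ISZ: children IZ:{A,T}, S:{T} ∩→ {T}; cost 0
[col 2] AISZ: children A:{G}, ISZ:{T} ∪→ {G,T}; cost 1
[col 2] AIRSZ: children AISZ:{G,T}, R:{A} ∪→ {A,G,T}; cost 1
[col 3] IZ: children I:{C}, Z:{A} ∪→ {A,C}; cost 1
[col 3] ISZ: children IZ:{A,C}, S:{A} ∩→ {A}; cost 0
[col 3] AISZ: children A:{A}, ISZ:{A} ∩→ {A}; cost 0
[col 3] AIRSZ: children AISZ:{A}, R:{C} ∪→ {A,C}; cost 1
[col 4] IZ: children I:{G}, Z:{C} ∪→ {C,G}; cost 1
[col 4] ISZ: children IZ:{C,G}, S:{G} ∩→ {G}; cost 0
[col 4] AISZ: children A:{G}, ISZ:{G} ∩→ {G}; cost 0
[col 4] AIRSZ: children AISZ:{G}, R:{A} ∪→ {A,G}; cost 1
[col 5] IZ: children I:{G}, Z:{A} ∪→ {A,G}; cost 1
[col 5] ISZ: children IZ:{A,G}, S:{C} ∪→ {A,C,G}; cost 1
[col 5] AISZ: children A:{C}, ISZ:{A,C,G} ∩→ {C}; cost 0
[col 5] AIRSZ: children AISZ:{C}, R:{G} ∪→ {C,G}; cost 1
[col 6] IZ: children I:{C}, Z:{G} ∪→ {C,G}; cost 1
[col 6] ISZ: children IZ:{C,G}, S:{A} ∪→ {A,C,G}; cost 1
[col 6] AISZ: children A:{G}, ISZ:{A,C,G} ∩→ {G}; cost 0
[col 6] AIRSZ: children AISZ:{G}, R:{T} ∪→ {G,T}; cost 1
per-site changes: [2, 2, 3, 2, 2, 3, 3]; total = 17

A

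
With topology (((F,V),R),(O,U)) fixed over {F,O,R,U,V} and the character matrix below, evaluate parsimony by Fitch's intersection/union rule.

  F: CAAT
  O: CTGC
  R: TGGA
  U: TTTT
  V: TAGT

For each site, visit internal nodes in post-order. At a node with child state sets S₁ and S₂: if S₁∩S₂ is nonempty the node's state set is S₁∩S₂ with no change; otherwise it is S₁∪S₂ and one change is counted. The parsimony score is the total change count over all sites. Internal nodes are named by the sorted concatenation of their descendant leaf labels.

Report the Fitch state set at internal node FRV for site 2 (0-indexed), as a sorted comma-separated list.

G

site 0, node FV: F={C} ∪ V={T} → {C,T} (+1)
site 0, node FRV: FV={C,T} ∩ R={T} → {T} (+0)
site 0, node OU: O={C} ∪ U={T} → {C,T} (+1)
site 0, node FORUV: FRV={T} ∩ OU={C,T} → {T} (+0)
site 1, node FV: F={A} ∩ V={A} → {A} (+0)
site 1, node FRV: FV={A} ∪ R={G} → {A,G} (+1)
site 1, node OU: O={T} ∩ U={T} → {T} (+0)
site 1, node FORUV: FRV={A,G} ∪ OU={T} → {A,G,T} (+1)
site 2, node FV: F={A} ∪ V={G} → {A,G} (+1)
site 2, node FRV: FV={A,G} ∩ R={G} → {G} (+0)
site 2, node OU: O={G} ∪ U={T} → {G,T} (+1)
site 2, node FORUV: FRV={G} ∩ OU={G,T} → {G} (+0)
site 3, node FV: F={T} ∩ V={T} → {T} (+0)
site 3, node FRV: FV={T} ∪ R={A} → {A,T} (+1)
site 3, node OU: O={C} ∪ U={T} → {C,T} (+1)
site 3, node FORUV: FRV={A,T} ∩ OU={C,T} → {T} (+0)
per-site changes: [2, 2, 2, 2]; total = 8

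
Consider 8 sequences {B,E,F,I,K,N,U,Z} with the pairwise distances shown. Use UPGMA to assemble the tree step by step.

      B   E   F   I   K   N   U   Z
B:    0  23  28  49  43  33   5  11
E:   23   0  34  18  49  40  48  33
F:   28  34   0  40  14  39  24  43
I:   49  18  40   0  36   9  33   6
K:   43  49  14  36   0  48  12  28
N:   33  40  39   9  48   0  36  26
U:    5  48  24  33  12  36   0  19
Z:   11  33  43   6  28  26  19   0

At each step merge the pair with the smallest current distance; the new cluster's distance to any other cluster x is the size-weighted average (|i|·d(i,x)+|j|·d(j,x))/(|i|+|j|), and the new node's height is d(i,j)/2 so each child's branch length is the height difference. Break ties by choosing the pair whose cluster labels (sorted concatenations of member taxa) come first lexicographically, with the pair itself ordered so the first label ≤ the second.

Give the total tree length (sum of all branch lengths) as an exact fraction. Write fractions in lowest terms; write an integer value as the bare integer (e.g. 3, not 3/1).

1. join B+U (d=5) ⇒ BU; edges |B|=5/2, |U|=5/2
  updated: d(BU,E)=71/2, d(BU,F)=26, d(BU,I)=41, d(BU,K)=55/2, d(BU,N)=69/2, d(BU,Z)=15
2. join I+Z (d=6) ⇒ IZ; edges |I|=3, |Z|=3
  updated: d(BU,IZ)=28, d(E,IZ)=51/2, d(F,IZ)=83/2, d(IZ,K)=32, d(IZ,N)=35/2
3. join F+K (d=14) ⇒ FK; edges |F|=7, |K|=7
  updated: d(BU,FK)=107/4, d(E,FK)=83/2, d(FK,IZ)=147/4, d(FK,N)=87/2
4. join IZ+N (d=35/2) ⇒ INZ; edges |IZ|=23/4, |N|=35/4
  updated: d(BU,INZ)=181/6, d(E,INZ)=91/3, d(FK,INZ)=39
5. join BU+FK (d=107/4) ⇒ BFKU; edges |BU|=87/8, |FK|=51/8
  updated: d(BFKU,E)=77/2, d(BFKU,INZ)=415/12
6. join E+INZ (d=91/3) ⇒ EINZ; edges |E|=91/6, |INZ|=77/12
  updated: d(BFKU,EINZ)=569/16
7. join BFKU+EINZ (d=569/16) ⇒ BEFIKNUZ; edges |BFKU|=141/32, |EINZ|=251/96
final tree: (((B:5/2,U:5/2):87/8,(F:7,K:7):51/8):141/32,(E:91/6,((I:3,Z:3):23/4,N:35/4):77/12):251/96)
total length: 4097/48

4097/48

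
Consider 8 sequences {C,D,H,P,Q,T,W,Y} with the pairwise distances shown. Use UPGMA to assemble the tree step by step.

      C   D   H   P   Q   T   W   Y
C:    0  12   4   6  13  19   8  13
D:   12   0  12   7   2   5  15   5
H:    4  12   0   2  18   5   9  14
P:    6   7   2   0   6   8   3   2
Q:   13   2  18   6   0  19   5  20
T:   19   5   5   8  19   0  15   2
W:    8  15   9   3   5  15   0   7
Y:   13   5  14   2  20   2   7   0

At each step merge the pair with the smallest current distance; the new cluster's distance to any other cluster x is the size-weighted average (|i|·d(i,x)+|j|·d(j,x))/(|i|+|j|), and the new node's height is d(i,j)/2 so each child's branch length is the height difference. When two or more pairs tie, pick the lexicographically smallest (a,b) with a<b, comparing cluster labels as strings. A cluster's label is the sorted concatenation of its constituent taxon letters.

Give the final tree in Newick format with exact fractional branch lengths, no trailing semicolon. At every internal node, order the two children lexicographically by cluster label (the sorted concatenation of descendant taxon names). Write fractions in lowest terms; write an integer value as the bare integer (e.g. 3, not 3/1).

((((C:5/2,(H:1,P:1):3/2):5/6,W:10/3):89/48,(T:1,Y:1):67/16):25/48,(D:1,Q:1):113/24)

step 1: merge (D,Q) at d=2; branch lengths D→1, Q→1; new cluster DQ
  updated: d(C,DQ)=25/2, d(DQ,H)=15, d(DQ,P)=13/2, d(DQ,T)=12, d(DQ,W)=10, d(DQ,Y)=25/2
step 2: merge (H,P) at d=2; branch lengths H→1, P→1; new cluster HP
  updated: d(C,HP)=5, d(DQ,HP)=43/4, d(HP,T)=13/2, d(HP,W)=6, d(HP,Y)=8
step 3: merge (T,Y) at d=2; branch lengths T→1, Y→1; new cluster TY
  updated: d(C,TY)=16, d(DQ,TY)=49/4, d(HP,TY)=29/4, d(TY,W)=11
step 4: merge (C,HP) at d=5; branch lengths C→5/2, HP→3/2; new cluster CHP
  updated: d(CHP,DQ)=34/3, d(CHP,TY)=61/6, d(CHP,W)=20/3
step 5: merge (CHP,W) at d=20/3; branch lengths CHP→5/6, W→10/3; new cluster CHPW
  updated: d(CHPW,DQ)=11, d(CHPW,TY)=83/8
step 6: merge (CHPW,TY) at d=83/8; branch lengths CHPW→89/48, TY→67/16; new cluster CHPTWY
  updated: d(CHPTWY,DQ)=137/12
step 7: merge (CHPTWY,DQ) at d=137/12; branch lengths CHPTWY→25/48, DQ→113/24; new cluster CDHPQTWY
final tree: ((((C:5/2,(H:1,P:1):3/2):5/6,W:10/3):89/48,(T:1,Y:1):67/16):25/48,(D:1,Q:1):113/24)
total length: 407/16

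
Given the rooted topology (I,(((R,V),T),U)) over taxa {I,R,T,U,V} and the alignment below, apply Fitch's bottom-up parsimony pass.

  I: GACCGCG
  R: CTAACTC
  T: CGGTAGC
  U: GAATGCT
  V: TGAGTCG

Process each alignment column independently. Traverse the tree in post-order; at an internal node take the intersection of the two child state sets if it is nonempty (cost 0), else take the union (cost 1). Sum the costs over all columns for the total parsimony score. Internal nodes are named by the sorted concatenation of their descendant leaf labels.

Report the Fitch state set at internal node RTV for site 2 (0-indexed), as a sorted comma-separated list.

site 0, node RV: R={C} ∪ V={T} → {C,T} (+1)
site 0, node RTV: RV={C,T} ∩ T={C} → {C} (+0)
site 0, node RTUV: RTV={C} ∪ U={G} → {C,G} (+1)
site 0, node IRTUV: I={G} ∩ RTUV={C,G} → {G} (+0)
site 1, node RV: R={T} ∪ V={G} → {G,T} (+1)
site 1, node RTV: RV={G,T} ∩ T={G} → {G} (+0)
site 1, node RTUV: RTV={G} ∪ U={A} → {A,G} (+1)
site 1, node IRTUV: I={A} ∩ RTUV={A,G} → {A} (+0)
site 2, node RV: R={A} ∩ V={A} → {A} (+0)
site 2, node RTV: RV={A} ∪ T={G} → {A,G} (+1)
site 2, node RTUV: RTV={A,G} ∩ U={A} → {A} (+0)
site 2, node IRTUV: I={C} ∪ RTUV={A} → {A,C} (+1)
site 3, node RV: R={A} ∪ V={G} → {A,G} (+1)
site 3, node RTV: RV={A,G} ∪ T={T} → {A,G,T} (+1)
site 3, node RTUV: RTV={A,G,T} ∩ U={T} → {T} (+0)
site 3, node IRTUV: I={C} ∪ RTUV={T} → {C,T} (+1)
site 4, node RV: R={C} ∪ V={T} → {C,T} (+1)
site 4, node RTV: RV={C,T} ∪ T={A} → {A,C,T} (+1)
site 4, node RTUV: RTV={A,C,T} ∪ U={G} → {A,C,G,T} (+1)
site 4, node IRTUV: I={G} ∩ RTUV={A,C,G,T} → {G} (+0)
site 5, node RV: R={T} ∪ V={C} → {C,T} (+1)
site 5, node RTV: RV={C,T} ∪ T={G} → {C,G,T} (+1)
site 5, node RTUV: RTV={C,G,T} ∩ U={C} → {C} (+0)
site 5, node IRTUV: I={C} ∩ RTUV={C} → {C} (+0)
site 6, node RV: R={C} ∪ V={G} → {C,G} (+1)
site 6, node RTV: RV={C,G} ∩ T={C} → {C} (+0)
site 6, node RTUV: RTV={C} ∪ U={T} → {C,T} (+1)
site 6, node IRTUV: I={G} ∪ RTUV={C,T} → {C,G,T} (+1)
per-site changes: [2, 2, 2, 3, 3, 2, 3]; total = 17

A,G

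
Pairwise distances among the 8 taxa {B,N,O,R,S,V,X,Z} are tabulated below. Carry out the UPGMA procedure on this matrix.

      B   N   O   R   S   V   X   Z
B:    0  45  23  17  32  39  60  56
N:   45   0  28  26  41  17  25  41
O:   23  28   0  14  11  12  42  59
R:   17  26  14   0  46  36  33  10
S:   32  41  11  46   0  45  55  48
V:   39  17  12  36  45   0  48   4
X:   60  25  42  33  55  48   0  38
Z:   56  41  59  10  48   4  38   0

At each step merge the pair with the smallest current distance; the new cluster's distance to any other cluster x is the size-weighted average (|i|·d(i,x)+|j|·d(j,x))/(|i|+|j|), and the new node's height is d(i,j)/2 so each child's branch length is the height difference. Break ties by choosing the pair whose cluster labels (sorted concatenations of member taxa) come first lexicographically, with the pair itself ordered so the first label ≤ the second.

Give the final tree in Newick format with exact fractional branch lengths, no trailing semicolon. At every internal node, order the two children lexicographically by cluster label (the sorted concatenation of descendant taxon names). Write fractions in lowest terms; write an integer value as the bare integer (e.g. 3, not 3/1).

(((B:17/2,R:17/2):47/8,(O:11/2,S:11/2):71/8):175/32,((N:25/2,X:25/2):11/2,(V:2,Z:2):16):59/32)

1. join V+Z (d=4) ⇒ VZ; edges |V|=2, |Z|=2
  updated: d(B,VZ)=95/2, d(N,VZ)=29, d(O,VZ)=71/2, d(R,VZ)=23, d(S,VZ)=93/2, d(VZ,X)=43
2. join O+S (d=11) ⇒ OS; edges |O|=11/2, |S|=11/2
  updated: d(B,OS)=55/2, d(N,OS)=69/2, d(OS,R)=30, d(OS,VZ)=41, d(OS,X)=97/2
3. join B+R (d=17) ⇒ BR; edges |B|=17/2, |R|=17/2
  updated: d(BR,N)=71/2, d(BR,OS)=115/4, d(BR,VZ)=141/4, d(BR,X)=93/2
4. join N+X (d=25) ⇒ NX; edges |N|=25/2, |X|=25/2
  updated: d(BR,NX)=41, d(NX,OS)=83/2, d(NX,VZ)=36
5. join BR+OS (d=115/4) ⇒ BORS; edges |BR|=47/8, |OS|=71/8
  updated: d(BORS,NX)=165/4, d(BORS,VZ)=305/8
6. join NX+VZ (d=36) ⇒ NVXZ; edges |NX|=11/2, |VZ|=16
  updated: d(BORS,NVXZ)=635/16
7. join BORS+NVXZ (d=635/16) ⇒ BNORSVXZ; edges |BORS|=175/32, |NVXZ|=59/32
final tree: (((B:17/2,R:17/2):47/8,(O:11/2,S:11/2):71/8):175/32,((N:25/2,X:25/2):11/2,(V:2,Z:2):16):59/32)
total length: 1609/16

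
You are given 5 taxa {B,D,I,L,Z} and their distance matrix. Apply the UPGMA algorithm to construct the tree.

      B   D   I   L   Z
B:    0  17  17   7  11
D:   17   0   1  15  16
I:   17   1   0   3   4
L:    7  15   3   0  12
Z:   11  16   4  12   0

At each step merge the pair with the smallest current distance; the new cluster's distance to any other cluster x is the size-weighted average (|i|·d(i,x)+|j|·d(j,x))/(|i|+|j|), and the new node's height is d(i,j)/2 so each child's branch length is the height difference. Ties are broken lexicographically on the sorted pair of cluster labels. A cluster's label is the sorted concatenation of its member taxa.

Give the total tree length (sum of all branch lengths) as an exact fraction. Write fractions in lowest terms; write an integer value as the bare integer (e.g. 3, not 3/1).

43/2

iteration 1: select D,I (d=1); attach at lengths (1/2, 1/2); label the merged cluster DI
  updated: d(B,DI)=17, d(DI,L)=9, d(DI,Z)=10
iteration 2: select B,L (d=7); attach at lengths (7/2, 7/2); label the merged cluster BL
  updated: d(BL,DI)=13, d(BL,Z)=23/2
iteration 3: select DI,Z (d=10); attach at lengths (9/2, 5); label the merged cluster DIZ
  updated: d(BL,DIZ)=25/2
iteration 4: select BL,DIZ (d=25/2); attach at lengths (11/4, 5/4); label the merged cluster BDILZ
final tree: ((B:7/2,L:7/2):11/4,((D:1/2,I:1/2):9/2,Z:5):5/4)
total length: 43/2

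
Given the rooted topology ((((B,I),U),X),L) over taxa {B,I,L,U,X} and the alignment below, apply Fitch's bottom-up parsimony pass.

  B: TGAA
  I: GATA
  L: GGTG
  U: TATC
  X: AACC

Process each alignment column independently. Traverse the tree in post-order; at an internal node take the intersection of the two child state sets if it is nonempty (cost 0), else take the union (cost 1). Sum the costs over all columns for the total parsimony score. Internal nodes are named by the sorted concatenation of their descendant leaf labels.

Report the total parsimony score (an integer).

[col 0] BI: children B:{T}, I:{G} ∪→ {G,T}; cost 1
[col 0] BIU: children BI:{G,T}, U:{T} ∩→ {T}; cost 0
[col 0] BIUX: children BIU:{T}, X:{A} ∪→ {A,T}; cost 1
[col 0] BILUX: children BIUX:{A,T}, L:{G} ∪→ {A,G,T}; cost 1
[col 1] BI: children B:{G}, I:{A} ∪→ {A,G}; cost 1
[col 1] BIU: children BI:{A,G}, U:{A} ∩→ {A}; cost 0
[col 1] BIUX: children BIU:{A}, X:{A} ∩→ {A}; cost 0
[col 1] BILUX: children BIUX:{A}, L:{G} ∪→ {A,G}; cost 1
[col 2] BI: children B:{A}, I:{T} ∪→ {A,T}; cost 1
[col 2] BIU: children BI:{A,T}, U:{T} ∩→ {T}; cost 0
[col 2] BIUX: children BIU:{T}, X:{C} ∪→ {C,T}; cost 1
[col 2] BILUX: children BIUX:{C,T}, L:{T} ∩→ {T}; cost 0
[col 3] BI: children B:{A}, I:{A} ∩→ {A}; cost 0
[col 3] BIU: children BI:{A}, U:{C} ∪→ {A,C}; cost 1
[col 3] BIUX: children BIU:{A,C}, X:{C} ∩→ {C}; cost 0
[col 3] BILUX: children BIUX:{C}, L:{G} ∪→ {C,G}; cost 1
per-site changes: [3, 2, 2, 2]; total = 9

9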